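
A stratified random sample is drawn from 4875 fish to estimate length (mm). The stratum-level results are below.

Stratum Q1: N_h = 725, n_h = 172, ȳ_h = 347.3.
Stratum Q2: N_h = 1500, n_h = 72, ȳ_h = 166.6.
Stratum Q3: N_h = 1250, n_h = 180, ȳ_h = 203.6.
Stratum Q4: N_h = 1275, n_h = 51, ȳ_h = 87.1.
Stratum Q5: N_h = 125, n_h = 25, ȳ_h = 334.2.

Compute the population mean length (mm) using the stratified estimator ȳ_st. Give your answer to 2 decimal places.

ȳ_st ≈ 186.47

N = Σ N_h = 4875. Stratum weights W_h = N_h/N.
ȳ_st = (725·347.3 + 1500·166.6 + 1250·203.6 + 1275·87.1 + 125·334.2) / 4875 = 186.4656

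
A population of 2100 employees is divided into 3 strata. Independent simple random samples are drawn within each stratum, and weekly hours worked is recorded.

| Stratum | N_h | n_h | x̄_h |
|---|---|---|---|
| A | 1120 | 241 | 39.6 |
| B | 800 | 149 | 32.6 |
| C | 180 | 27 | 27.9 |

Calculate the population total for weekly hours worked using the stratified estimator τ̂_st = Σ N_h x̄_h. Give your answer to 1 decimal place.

τ̂_st = Σ N_h x̄_h = 1120·39.6 + 800·32.6 + 180·27.9 = 75454.0

τ̂_st ≈ 75454.0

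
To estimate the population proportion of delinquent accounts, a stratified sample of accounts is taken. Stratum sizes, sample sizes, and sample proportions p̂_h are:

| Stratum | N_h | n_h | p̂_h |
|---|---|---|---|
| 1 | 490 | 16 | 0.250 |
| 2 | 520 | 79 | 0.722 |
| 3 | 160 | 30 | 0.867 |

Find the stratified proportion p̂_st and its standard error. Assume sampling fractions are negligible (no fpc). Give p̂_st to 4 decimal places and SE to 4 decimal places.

p̂_st ≈ 0.5442, SE ≈ 0.0527

N = 1170; stratum weights W_h = N_h/N.
p̂_st = Σ W_h p̂_h = (490·0.250 + 520·0.722 + 160·0.867)/1170 = 0.54415
V̂(p̂_st) = Σ W_h² p̂_h(1−p̂_h)/(n_h−1):
  stratum 1: (490/1170)²·0.250·0.750/15 = 0.00219245
  stratum 2: (520/1170)²·0.722·0.278/78 = 0.000508303
  stratum 3: (160/1170)²·0.867·0.133/29 = 7.43603e-05
V̂(p̂_st) = 0.00277512; SE = √V̂ = 0.0526794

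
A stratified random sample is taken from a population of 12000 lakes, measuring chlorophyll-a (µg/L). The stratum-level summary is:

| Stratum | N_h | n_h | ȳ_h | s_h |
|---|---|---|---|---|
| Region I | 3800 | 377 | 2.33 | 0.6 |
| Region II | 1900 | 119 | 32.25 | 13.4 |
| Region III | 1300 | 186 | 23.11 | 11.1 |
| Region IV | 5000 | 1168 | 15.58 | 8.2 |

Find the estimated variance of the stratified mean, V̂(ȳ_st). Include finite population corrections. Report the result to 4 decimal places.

V̂(ȳ_st) ≈ 0.0499

V̂(ȳ_st) = Σ W_h² (1 − n_h/N_h) s_h²/n_h, with W_h = N_h/N and N = 12000:
  stratum Region I: (3800/12000)²·(1 − 377/3800)·0.6²/377 = 8.6256e-05
  stratum Region II: (1900/12000)²·(1 − 119/1900)·13.4²/119 = 0.0354583
  stratum Region III: (1300/12000)²·(1 − 186/1300)·11.1²/186 = 0.00666191
  stratum Region IV: (5000/12000)²·(1 − 1168/5000)·8.2²/1168 = 0.00765981
V̂(ȳ_st) = 0.0498663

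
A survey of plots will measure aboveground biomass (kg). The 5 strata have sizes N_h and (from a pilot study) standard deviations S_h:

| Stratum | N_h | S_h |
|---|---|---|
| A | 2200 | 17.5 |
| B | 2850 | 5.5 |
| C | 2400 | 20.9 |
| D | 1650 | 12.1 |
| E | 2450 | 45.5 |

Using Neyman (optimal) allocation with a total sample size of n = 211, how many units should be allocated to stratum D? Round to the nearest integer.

Neyman allocation: n_h = n · N_h S_h / Σ N_i S_i, with n = 211.
  stratum A: N_h·S_h = 2200·17.5 = 38500.00
  stratum B: N_h·S_h = 2850·5.5 = 15675.00
  stratum C: N_h·S_h = 2400·20.9 = 50160.00
  stratum D: N_h·S_h = 1650·12.1 = 19965.00
  stratum E: N_h·S_h = 2450·45.5 = 111475.00
Σ N_h S_h = 235775.00
n for stratum D = 211·19965.00/235775.00 = 17.867 → 18

18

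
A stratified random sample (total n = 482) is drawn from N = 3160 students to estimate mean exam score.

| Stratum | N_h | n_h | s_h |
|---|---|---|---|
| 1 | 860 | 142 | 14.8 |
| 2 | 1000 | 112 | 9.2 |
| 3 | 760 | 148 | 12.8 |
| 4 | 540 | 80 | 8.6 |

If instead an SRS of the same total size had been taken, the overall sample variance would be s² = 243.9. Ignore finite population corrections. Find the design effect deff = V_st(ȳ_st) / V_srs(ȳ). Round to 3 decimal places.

deff ≈ 0.555

V̂(ȳ_st) = Σ W_h² s_h²/n_h, with W_h = N_h/N and N = 3160:
  stratum 1: (860/3160)²·14.8²/142 = 0.11425
  stratum 2: (1000/3160)²·9.2²/112 = 0.0756804
  stratum 3: (760/3160)²·12.8²/148 = 0.0640341
  stratum 4: (540/3160)²·8.6²/80 = 0.0269973
V_st = 0.280962
V_srs = s²/n = 243.9/482 = 0.506017
deff = V_st / V_srs = 0.280962/0.506017 = 0.5552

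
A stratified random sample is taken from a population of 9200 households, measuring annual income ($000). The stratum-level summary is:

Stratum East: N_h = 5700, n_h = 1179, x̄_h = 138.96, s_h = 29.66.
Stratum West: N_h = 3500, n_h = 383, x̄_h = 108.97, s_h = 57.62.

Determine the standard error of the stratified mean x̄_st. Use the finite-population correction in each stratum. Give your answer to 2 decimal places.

SE(x̄_st) ≈ 1.16

V̂(x̄_st) = Σ W_h² (1 − n_h/N_h) s_h²/n_h, with W_h = N_h/N and N = 9200:
  stratum East: (5700/9200)²·(1 − 1179/5700)·29.66²/1179 = 0.227176
  stratum West: (3500/9200)²·(1 − 383/3500)·57.62²/383 = 1.11732
V̂(x̄_st) = 1.34449
SE(x̄_st) = √1.34449 = 1.15952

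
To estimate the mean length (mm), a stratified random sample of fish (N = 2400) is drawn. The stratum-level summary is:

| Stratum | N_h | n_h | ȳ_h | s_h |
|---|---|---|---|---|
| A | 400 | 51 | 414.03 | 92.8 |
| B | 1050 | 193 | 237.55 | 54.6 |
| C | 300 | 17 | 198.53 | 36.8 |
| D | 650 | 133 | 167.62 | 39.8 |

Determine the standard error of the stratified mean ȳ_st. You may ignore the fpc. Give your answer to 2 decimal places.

V̂(ȳ_st) = Σ W_h² s_h²/n_h, with W_h = N_h/N and N = 2400:
  stratum A: (400/2400)²·92.8²/51 = 4.69054
  stratum B: (1050/2400)²·54.6²/193 = 2.95654
  stratum C: (300/2400)²·36.8²/17 = 1.24471
  stratum D: (650/2400)²·39.8²/133 = 0.873612
V̂(ȳ_st) = 9.76541
SE(ȳ_st) = √9.76541 = 3.12496

SE(ȳ_st) ≈ 3.12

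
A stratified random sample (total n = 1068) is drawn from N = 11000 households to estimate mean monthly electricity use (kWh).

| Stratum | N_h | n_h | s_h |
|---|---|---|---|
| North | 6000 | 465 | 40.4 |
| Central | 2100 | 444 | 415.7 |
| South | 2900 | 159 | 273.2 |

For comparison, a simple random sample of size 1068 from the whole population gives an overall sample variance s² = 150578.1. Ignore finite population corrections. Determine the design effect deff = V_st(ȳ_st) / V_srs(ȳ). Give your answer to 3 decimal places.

deff ≈ 0.339

V̂(ȳ_st) = Σ W_h² s_h²/n_h, with W_h = N_h/N and N = 11000:
  stratum North: (6000/11000)²·40.4²/465 = 1.0443
  stratum Central: (2100/11000)²·415.7²/444 = 14.185
  stratum South: (2900/11000)²·273.2²/159 = 32.6268
V_st = 47.8562
V_srs = s²/n = 150578.1/1068 = 140.991
deff = V_st / V_srs = 47.8562/140.991 = 0.3394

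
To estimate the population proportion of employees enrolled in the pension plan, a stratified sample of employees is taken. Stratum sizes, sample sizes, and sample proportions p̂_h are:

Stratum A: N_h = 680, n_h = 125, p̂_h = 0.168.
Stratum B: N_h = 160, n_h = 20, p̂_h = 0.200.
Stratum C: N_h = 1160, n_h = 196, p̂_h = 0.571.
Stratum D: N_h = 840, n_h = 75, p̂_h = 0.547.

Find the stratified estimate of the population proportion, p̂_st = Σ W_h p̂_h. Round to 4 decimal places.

p̂_st ≈ 0.4465

N = 2840; stratum weights W_h = N_h/N.
p̂_st = Σ W_h p̂_h = (680·0.168 + 160·0.200 + 1160·0.571 + 840·0.547)/2840 = 0.44651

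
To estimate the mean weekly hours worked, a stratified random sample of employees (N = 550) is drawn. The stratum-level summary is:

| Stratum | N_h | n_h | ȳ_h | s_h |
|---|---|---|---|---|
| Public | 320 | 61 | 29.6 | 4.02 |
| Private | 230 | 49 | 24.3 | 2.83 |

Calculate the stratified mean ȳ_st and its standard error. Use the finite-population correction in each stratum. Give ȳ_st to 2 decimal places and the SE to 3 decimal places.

ȳ_st = Σ W_h ȳ_h = (320·29.6 + 230·24.3)/550 = 27.38364
V̂(ȳ_st) = Σ W_h² (1 − n_h/N_h) s_h²/n_h, with W_h = N_h/N and N = 550:
  stratum Public: (320/550)²·(1 − 61/320)·4.02²/61 = 0.072585
  stratum Private: (230/550)²·(1 − 49/230)·2.83²/49 = 0.0224935
V̂(ȳ_st) = 0.0950785
SE(ȳ_st) = √0.0950785 = 0.308348

ȳ_st ≈ 27.38, SE ≈ 0.308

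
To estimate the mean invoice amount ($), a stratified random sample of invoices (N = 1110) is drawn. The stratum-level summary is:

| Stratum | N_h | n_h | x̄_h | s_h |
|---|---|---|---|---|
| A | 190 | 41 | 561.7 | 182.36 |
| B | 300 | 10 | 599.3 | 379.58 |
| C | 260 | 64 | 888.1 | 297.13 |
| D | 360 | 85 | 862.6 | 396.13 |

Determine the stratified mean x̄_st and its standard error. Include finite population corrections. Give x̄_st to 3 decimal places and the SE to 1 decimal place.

x̄_st ≈ 745.905, SE ≈ 35.2

x̄_st = Σ W_h x̄_h = (190·561.7 + 300·599.3 + 260·888.1 + 360·862.6)/1110 = 745.90541
V̂(x̄_st) = Σ W_h² (1 − n_h/N_h) s_h²/n_h, with W_h = N_h/N and N = 1110:
  stratum A: (190/1110)²·(1 − 41/190)·182.36²/41 = 18.6367
  stratum B: (300/1110)²·(1 − 10/300)·379.58²/10 = 1017.37
  stratum C: (260/1110)²·(1 − 64/260)·297.13²/64 = 57.0554
  stratum D: (360/1110)²·(1 − 85/360)·396.13²/85 = 148.336
V̂(x̄_st) = 1241.4
SE(x̄_st) = √1241.4 = 35.2335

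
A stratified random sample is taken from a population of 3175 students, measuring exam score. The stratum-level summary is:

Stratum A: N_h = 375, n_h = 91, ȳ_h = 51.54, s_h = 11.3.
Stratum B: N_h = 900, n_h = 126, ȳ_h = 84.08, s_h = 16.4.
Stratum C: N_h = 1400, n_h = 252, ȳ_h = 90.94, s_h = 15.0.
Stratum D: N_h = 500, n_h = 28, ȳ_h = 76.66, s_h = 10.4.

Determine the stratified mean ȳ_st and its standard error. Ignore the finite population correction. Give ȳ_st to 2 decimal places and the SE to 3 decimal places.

ȳ_st ≈ 82.09, SE ≈ 0.679

ȳ_st = Σ W_h ȳ_h = (375·51.54 + 900·84.08 + 1400·90.94 + 500·76.66)/3175 = 82.09307
V̂(ȳ_st) = Σ W_h² s_h²/n_h, with W_h = N_h/N and N = 3175:
  stratum A: (375/3175)²·11.3²/91 = 0.0195745
  stratum B: (900/3175)²·16.4²/126 = 0.17152
  stratum C: (1400/3175)²·15.0²/252 = 0.1736
  stratum D: (500/3175)²·10.4²/28 = 0.095799
V̂(ȳ_st) = 0.460494
SE(ȳ_st) = √0.460494 = 0.678597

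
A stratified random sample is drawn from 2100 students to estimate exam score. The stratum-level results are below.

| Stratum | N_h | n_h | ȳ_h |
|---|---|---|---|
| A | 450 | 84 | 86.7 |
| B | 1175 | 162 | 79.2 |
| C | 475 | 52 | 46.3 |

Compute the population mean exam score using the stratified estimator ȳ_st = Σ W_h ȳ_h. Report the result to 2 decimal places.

N = Σ N_h = 2100. Stratum weights W_h = N_h/N.
ȳ_st = (450·86.7 + 1175·79.2 + 475·46.3) / 2100 = 73.3655

ȳ_st ≈ 73.37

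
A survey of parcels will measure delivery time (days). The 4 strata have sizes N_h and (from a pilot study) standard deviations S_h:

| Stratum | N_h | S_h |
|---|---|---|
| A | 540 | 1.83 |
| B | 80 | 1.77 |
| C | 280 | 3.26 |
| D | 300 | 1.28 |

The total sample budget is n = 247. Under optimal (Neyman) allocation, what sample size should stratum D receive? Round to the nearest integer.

Neyman allocation: n_h = n · N_h S_h / Σ N_i S_i, with n = 247.
  stratum A: N_h·S_h = 540·1.83 = 988.20
  stratum B: N_h·S_h = 80·1.77 = 141.60
  stratum C: N_h·S_h = 280·3.26 = 912.80
  stratum D: N_h·S_h = 300·1.28 = 384.00
Σ N_h S_h = 2426.60
n for stratum D = 247·384.00/2426.60 = 39.087 → 39

39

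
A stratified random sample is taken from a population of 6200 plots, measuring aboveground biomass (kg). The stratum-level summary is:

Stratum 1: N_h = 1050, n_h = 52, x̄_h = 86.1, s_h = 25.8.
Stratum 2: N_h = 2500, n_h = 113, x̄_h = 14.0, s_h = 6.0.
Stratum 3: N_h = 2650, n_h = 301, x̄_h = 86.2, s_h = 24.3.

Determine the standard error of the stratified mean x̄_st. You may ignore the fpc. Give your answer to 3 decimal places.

SE(x̄_st) ≈ 0.882

V̂(x̄_st) = Σ W_h² s_h²/n_h, with W_h = N_h/N and N = 6200:
  stratum 1: (1050/6200)²·25.8²/52 = 0.36714
  stratum 2: (2500/6200)²·6.0²/113 = 0.0517989
  stratum 3: (2650/6200)²·24.3²/301 = 0.358389
V̂(x̄_st) = 0.777327
SE(x̄_st) = √0.777327 = 0.881662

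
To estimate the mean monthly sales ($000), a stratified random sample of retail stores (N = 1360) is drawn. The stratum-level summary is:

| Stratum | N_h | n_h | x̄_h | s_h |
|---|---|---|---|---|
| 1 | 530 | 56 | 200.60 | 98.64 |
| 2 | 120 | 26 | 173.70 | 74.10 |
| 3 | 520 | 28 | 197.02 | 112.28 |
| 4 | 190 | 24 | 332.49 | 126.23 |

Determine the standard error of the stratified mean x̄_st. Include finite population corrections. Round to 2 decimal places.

V̂(x̄_st) = Σ W_h² (1 − n_h/N_h) s_h²/n_h, with W_h = N_h/N and N = 1360:
  stratum 1: (530/1360)²·(1 − 56/530)·98.64²/56 = 23.599
  stratum 2: (120/1360)²·(1 − 26/120)·74.10²/26 = 1.28794
  stratum 3: (520/1360)²·(1 − 28/520)·112.28²/28 = 62.2784
  stratum 4: (190/1360)²·(1 − 24/190)·126.23²/24 = 11.3213
V̂(x̄_st) = 98.4867
SE(x̄_st) = √98.4867 = 9.92405

SE(x̄_st) ≈ 9.92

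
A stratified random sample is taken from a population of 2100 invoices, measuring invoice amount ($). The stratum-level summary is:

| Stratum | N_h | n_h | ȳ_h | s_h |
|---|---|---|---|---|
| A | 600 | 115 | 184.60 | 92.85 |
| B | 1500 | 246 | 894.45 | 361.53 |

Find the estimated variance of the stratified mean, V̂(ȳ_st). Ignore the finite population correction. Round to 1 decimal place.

V̂(ȳ_st) ≈ 277.2

V̂(ȳ_st) = Σ W_h² s_h²/n_h, with W_h = N_h/N and N = 2100:
  stratum A: (600/2100)²·92.85²/115 = 6.1197
  stratum B: (1500/2100)²·361.53²/246 = 271.08
V̂(ȳ_st) = 277.2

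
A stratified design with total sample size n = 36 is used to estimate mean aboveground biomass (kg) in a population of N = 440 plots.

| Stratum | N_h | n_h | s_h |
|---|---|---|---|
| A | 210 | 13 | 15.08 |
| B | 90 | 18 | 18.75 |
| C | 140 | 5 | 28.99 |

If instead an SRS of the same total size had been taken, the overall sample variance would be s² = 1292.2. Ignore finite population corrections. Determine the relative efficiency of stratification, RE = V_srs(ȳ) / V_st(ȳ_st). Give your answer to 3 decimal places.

V̂(ȳ_st) = Σ W_h² s_h²/n_h, with W_h = N_h/N and N = 440:
  stratum A: (210/440)²·15.08²/13 = 3.98467
  stratum B: (90/440)²·18.75²/18 = 0.817165
  stratum C: (140/440)²·28.99²/5 = 17.0168
V_st = 21.8186
V_srs = s²/n = 1292.2/36 = 35.8944
Relative efficiency = V_srs / V_st = 35.8944/21.8186 = 1.6451

RE ≈ 1.645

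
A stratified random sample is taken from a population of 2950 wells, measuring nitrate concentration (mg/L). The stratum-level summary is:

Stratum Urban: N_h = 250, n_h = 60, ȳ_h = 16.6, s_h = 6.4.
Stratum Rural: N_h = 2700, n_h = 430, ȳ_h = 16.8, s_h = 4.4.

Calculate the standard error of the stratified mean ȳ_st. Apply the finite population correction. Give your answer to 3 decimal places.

V̂(ȳ_st) = Σ W_h² (1 − n_h/N_h) s_h²/n_h, with W_h = N_h/N and N = 2950:
  stratum Urban: (250/2950)²·(1 − 60/250)·6.4²/60 = 0.00372613
  stratum Rural: (2700/2950)²·(1 − 430/2700)·4.4²/430 = 0.031709
V̂(ȳ_st) = 0.0354351
SE(ȳ_st) = √0.0354351 = 0.188242

SE(ȳ_st) ≈ 0.188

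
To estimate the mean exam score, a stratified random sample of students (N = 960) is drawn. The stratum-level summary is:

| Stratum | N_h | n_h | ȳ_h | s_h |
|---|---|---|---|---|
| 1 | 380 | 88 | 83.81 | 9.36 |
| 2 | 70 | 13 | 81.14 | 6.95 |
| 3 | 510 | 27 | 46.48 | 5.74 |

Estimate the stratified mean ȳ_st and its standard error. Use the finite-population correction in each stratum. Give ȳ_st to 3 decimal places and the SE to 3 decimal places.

ȳ_st = Σ W_h ȳ_h = (380·83.81 + 70·81.14 + 510·46.48)/960 = 63.78375
V̂(ȳ_st) = Σ W_h² (1 − n_h/N_h) s_h²/n_h, with W_h = N_h/N and N = 960:
  stratum 1: (380/960)²·(1 − 88/380)·9.36²/88 = 0.119865
  stratum 2: (70/960)²·(1 − 13/70)·6.95²/13 = 0.0160863
  stratum 3: (510/960)²·(1 − 27/510)·5.74²/27 = 0.326163
V̂(ȳ_st) = 0.462115
SE(ȳ_st) = √0.462115 = 0.67979

ȳ_st ≈ 63.784, SE ≈ 0.680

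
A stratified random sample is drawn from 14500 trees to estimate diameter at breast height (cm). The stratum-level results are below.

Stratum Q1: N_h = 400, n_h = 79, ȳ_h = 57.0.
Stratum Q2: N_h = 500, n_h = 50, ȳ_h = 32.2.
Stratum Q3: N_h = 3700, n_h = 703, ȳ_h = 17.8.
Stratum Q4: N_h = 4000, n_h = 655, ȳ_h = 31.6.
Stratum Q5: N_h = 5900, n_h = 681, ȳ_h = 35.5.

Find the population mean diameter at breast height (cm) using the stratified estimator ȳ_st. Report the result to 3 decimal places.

N = Σ N_h = 14500. Stratum weights W_h = N_h/N.
ȳ_st = (400·57.0 + 500·32.2 + 3700·17.8 + 4000·31.6 + 5900·35.5) / 14500 = 30.38690

ȳ_st ≈ 30.387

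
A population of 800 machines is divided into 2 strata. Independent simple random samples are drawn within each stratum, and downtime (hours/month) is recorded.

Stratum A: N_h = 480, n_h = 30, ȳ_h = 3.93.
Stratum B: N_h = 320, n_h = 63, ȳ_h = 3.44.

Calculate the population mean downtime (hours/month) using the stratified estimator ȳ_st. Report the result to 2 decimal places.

N = Σ N_h = 800. Stratum weights W_h = N_h/N.
ȳ_st = (480·3.93 + 320·3.44) / 800 = 3.7340

ȳ_st ≈ 3.73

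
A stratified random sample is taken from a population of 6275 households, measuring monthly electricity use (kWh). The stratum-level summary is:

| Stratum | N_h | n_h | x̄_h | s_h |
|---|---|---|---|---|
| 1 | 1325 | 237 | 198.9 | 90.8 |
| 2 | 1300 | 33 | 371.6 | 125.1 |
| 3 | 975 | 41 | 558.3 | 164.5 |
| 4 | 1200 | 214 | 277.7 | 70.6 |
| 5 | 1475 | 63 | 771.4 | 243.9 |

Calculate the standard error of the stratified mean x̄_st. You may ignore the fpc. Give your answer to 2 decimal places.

V̂(x̄_st) = Σ W_h² s_h²/n_h, with W_h = N_h/N and N = 6275:
  stratum 1: (1325/6275)²·90.8²/237 = 1.55106
  stratum 2: (1300/6275)²·125.1²/33 = 20.3545
  stratum 3: (975/6275)²·164.5²/41 = 15.9342
  stratum 4: (1200/6275)²·70.6²/214 = 0.851786
  stratum 5: (1475/6275)²·243.9²/63 = 52.1723
V̂(x̄_st) = 90.8638
SE(x̄_st) = √90.8638 = 9.53225

SE(x̄_st) ≈ 9.53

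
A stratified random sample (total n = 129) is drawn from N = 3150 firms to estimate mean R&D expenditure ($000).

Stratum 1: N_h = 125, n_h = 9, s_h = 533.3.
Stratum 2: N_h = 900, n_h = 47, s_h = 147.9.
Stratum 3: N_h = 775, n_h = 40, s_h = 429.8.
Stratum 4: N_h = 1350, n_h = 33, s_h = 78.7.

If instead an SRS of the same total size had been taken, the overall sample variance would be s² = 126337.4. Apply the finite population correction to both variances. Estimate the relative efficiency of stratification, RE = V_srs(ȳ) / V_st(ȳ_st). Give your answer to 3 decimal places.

RE ≈ 2.466

V̂(ȳ_st) = Σ W_h² (1 − n_h/N_h) s_h²/n_h, with W_h = N_h/N and N = 3150:
  stratum 1: (125/3150)²·(1 − 9/125)·533.3²/9 = 46.1793
  stratum 2: (900/3150)²·(1 − 47/900)·147.9²/47 = 36.0088
  stratum 3: (775/3150)²·(1 − 40/775)·429.8²/40 = 265.119
  stratum 4: (1350/3150)²·(1 − 33/1350)·78.7²/33 = 33.6305
V_st = 380.938
V_srs = (1 − 129/3150)·126337.4/129 = 939.253
Relative efficiency = V_srs / V_st = 939.253/380.938 = 2.4656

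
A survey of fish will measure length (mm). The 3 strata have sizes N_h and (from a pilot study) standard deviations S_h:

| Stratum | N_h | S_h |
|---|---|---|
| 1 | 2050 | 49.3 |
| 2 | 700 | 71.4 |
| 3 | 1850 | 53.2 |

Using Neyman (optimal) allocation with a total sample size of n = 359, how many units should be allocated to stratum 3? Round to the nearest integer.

Neyman allocation: n_h = n · N_h S_h / Σ N_i S_i, with n = 359.
  stratum 1: N_h·S_h = 2050·49.3 = 101065.00
  stratum 2: N_h·S_h = 700·71.4 = 49980.00
  stratum 3: N_h·S_h = 1850·53.2 = 98420.00
Σ N_h S_h = 249465.00
n for stratum 3 = 359·98420.00/249465.00 = 141.634 → 142

142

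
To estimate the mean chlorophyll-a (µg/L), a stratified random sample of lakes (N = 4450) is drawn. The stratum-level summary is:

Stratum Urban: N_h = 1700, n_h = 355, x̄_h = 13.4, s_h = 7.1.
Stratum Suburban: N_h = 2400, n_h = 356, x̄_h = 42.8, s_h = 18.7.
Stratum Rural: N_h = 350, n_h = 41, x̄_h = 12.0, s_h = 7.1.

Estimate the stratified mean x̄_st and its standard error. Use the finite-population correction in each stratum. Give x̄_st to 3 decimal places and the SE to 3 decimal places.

x̄_st ≈ 29.146, SE ≈ 0.516

x̄_st = Σ W_h x̄_h = (1700·13.4 + 2400·42.8 + 350·12.0)/4450 = 29.14607
V̂(x̄_st) = Σ W_h² (1 − n_h/N_h) s_h²/n_h, with W_h = N_h/N and N = 4450:
  stratum Urban: (1700/4450)²·(1 − 355/1700)·7.1²/355 = 0.0163961
  stratum Suburban: (2400/4450)²·(1 − 356/2400)·18.7²/356 = 0.243335
  stratum Rural: (350/4450)²·(1 − 41/350)·7.1²/41 = 0.0067149
V̂(x̄_st) = 0.266446
SE(x̄_st) = √0.266446 = 0.516184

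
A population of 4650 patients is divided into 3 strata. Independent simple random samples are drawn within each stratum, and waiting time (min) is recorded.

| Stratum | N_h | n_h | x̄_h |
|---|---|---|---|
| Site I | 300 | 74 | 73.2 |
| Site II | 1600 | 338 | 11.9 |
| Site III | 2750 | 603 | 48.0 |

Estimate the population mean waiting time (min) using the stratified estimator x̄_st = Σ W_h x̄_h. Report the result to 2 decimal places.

N = Σ N_h = 4650. Stratum weights W_h = N_h/N.
x̄_st = (300·73.2 + 1600·11.9 + 2750·48.0) / 4650 = 37.2043

x̄_st ≈ 37.20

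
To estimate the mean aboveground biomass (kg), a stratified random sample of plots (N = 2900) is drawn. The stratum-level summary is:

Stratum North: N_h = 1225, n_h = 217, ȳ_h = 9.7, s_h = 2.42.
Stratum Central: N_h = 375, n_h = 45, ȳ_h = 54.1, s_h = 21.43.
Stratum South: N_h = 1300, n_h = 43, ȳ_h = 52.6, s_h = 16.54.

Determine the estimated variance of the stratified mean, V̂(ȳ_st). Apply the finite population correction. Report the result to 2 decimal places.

V̂(ȳ_st) ≈ 1.39

V̂(ȳ_st) = Σ W_h² (1 − n_h/N_h) s_h²/n_h, with W_h = N_h/N and N = 2900:
  stratum North: (1225/2900)²·(1 − 217/1225)·2.42²/217 = 0.00396252
  stratum Central: (375/2900)²·(1 − 45/375)·21.43²/45 = 0.150169
  stratum South: (1300/2900)²·(1 − 43/1300)·16.54²/43 = 1.23619
V̂(ȳ_st) = 1.39032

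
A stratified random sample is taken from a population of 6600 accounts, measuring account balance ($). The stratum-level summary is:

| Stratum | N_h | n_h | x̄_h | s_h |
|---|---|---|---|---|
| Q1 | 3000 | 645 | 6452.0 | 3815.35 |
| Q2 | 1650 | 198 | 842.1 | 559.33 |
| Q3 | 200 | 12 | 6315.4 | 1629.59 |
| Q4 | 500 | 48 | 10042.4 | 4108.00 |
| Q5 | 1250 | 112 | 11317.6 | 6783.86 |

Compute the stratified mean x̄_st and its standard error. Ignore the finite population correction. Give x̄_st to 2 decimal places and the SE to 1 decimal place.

x̄_st ≈ 6238.90, SE ≈ 147.4

x̄_st = Σ W_h x̄_h = (3000·6452.0 + 1650·842.1 + 200·6315.4 + 500·10042.4 + 1250·11317.6)/6600 = 6238.90076
V̂(x̄_st) = Σ W_h² s_h²/n_h, with W_h = N_h/N and N = 6600:
  stratum Q1: (3000/6600)²·3815.35²/645 = 4662.98
  stratum Q2: (1650/6600)²·559.33²/198 = 98.7532
  stratum Q3: (200/6600)²·1629.59²/12 = 203.211
  stratum Q4: (500/6600)²·4108.00²/48 = 2017.77
  stratum Q5: (1250/6600)²·6783.86²/112 = 14739
V̂(x̄_st) = 21721.7
SE(x̄_st) = √21721.7 = 147.383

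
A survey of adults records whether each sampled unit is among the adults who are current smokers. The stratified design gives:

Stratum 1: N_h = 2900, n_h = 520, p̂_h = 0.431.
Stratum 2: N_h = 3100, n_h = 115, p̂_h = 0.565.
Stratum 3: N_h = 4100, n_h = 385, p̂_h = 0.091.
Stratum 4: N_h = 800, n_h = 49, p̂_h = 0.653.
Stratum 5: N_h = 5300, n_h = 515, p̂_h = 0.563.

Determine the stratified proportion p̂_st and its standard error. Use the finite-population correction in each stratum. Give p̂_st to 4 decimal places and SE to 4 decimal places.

N = 16200; stratum weights W_h = N_h/N.
p̂_st = Σ W_h p̂_h = (2900·0.431 + 3100·0.565 + 4100·0.091 + 800·0.653 + 5300·0.563)/16200 = 0.42474
V̂(p̂_st) = Σ W_h² (1 − n_h/N_h) p̂_h(1−p̂_h)/(n_h−1):
  stratum 1: (2900/16200)²·(1 − 520/2900)·0.431·0.569/519 = 1.2427e-05
  stratum 2: (3100/16200)²·(1 − 115/3100)·0.565·0.435/114 = 7.60167e-05
  stratum 3: (4100/16200)²·(1 − 385/4100)·0.091·0.909/384 = 1.25022e-05
  stratum 4: (800/16200)²·(1 − 49/800)·0.653·0.347/48 = 1.08069e-05
  stratum 5: (5300/16200)²·(1 − 515/5300)·0.563·0.437/514 = 4.62546e-05
V̂(p̂_st) = 0.000158007; SE = √V̂ = 0.0125701

p̂_st ≈ 0.4247, SE ≈ 0.0126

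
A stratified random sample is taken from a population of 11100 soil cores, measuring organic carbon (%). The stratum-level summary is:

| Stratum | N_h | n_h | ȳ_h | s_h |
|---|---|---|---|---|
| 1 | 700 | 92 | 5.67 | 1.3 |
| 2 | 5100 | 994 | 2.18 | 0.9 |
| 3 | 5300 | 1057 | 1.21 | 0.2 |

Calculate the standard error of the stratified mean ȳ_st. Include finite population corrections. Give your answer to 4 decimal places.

SE(ȳ_st) ≈ 0.0145

V̂(ȳ_st) = Σ W_h² (1 − n_h/N_h) s_h²/n_h, with W_h = N_h/N and N = 11100:
  stratum 1: (700/11100)²·(1 − 92/700)·1.3²/92 = 6.34533e-05
  stratum 2: (5100/11100)²·(1 − 994/5100)·0.9²/994 = 0.000138497
  stratum 3: (5300/11100)²·(1 − 1057/5300)·0.2²/1057 = 6.90698e-06
V̂(ȳ_st) = 0.000208858
SE(ȳ_st) = √0.000208858 = 0.0144519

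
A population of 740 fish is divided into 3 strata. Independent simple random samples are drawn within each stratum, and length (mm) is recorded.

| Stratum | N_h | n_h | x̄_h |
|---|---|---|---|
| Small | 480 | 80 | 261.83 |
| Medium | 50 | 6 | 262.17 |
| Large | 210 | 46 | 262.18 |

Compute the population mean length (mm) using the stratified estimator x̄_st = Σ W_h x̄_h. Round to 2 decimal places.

N = Σ N_h = 740. Stratum weights W_h = N_h/N.
x̄_st = (480·261.83 + 50·262.17 + 210·262.18) / 740 = 261.9523

x̄_st ≈ 261.95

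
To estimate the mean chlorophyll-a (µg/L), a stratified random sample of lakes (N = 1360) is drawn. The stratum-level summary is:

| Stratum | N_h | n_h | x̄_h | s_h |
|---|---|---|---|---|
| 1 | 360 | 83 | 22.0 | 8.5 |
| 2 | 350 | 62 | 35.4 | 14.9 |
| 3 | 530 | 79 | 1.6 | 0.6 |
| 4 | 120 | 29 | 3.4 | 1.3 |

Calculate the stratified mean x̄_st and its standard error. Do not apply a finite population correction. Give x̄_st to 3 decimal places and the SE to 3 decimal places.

x̄_st = Σ W_h x̄_h = (360·22.0 + 350·35.4 + 530·1.6 + 120·3.4)/1360 = 15.85735
V̂(x̄_st) = Σ W_h² s_h²/n_h, with W_h = N_h/N and N = 1360:
  stratum 1: (360/1360)²·8.5²/83 = 0.060994
  stratum 2: (350/1360)²·14.9²/62 = 0.237159
  stratum 3: (530/1360)²·0.6²/79 = 0.000692069
  stratum 4: (120/1360)²·1.3²/29 = 0.000453705
V̂(x̄_st) = 0.299298
SE(x̄_st) = √0.299298 = 0.547082

x̄_st ≈ 15.857, SE ≈ 0.547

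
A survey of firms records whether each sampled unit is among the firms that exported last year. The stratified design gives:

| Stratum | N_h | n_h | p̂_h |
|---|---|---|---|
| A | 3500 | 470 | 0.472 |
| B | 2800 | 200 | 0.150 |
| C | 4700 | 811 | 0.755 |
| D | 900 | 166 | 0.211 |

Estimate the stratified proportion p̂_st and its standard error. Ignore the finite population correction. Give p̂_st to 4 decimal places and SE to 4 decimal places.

N = 11900; stratum weights W_h = N_h/N.
p̂_st = Σ W_h p̂_h = (3500·0.472 + 2800·0.150 + 4700·0.755 + 900·0.211)/11900 = 0.48827
V̂(p̂_st) = Σ W_h² p̂_h(1−p̂_h)/(n_h−1):
  stratum A: (3500/11900)²·0.472·0.528/469 = 4.59669e-05
  stratum B: (2800/11900)²·0.150·0.850/199 = 3.54715e-05
  stratum C: (4700/11900)²·0.755·0.245/810 = 3.56229e-05
  stratum D: (900/11900)²·0.211·0.789/165 = 5.77121e-06
V̂(p̂_st) = 0.000122833; SE = √V̂ = 0.011083

p̂_st ≈ 0.4883, SE ≈ 0.0111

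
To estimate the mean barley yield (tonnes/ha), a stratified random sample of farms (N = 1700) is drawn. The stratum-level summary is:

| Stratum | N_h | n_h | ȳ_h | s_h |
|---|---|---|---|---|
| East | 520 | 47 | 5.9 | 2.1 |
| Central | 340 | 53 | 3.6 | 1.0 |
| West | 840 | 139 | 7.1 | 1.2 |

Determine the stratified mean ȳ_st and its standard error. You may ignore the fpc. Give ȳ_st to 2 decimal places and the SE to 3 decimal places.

ȳ_st ≈ 6.03, SE ≈ 0.110

ȳ_st = Σ W_h ȳ_h = (520·5.9 + 340·3.6 + 840·7.1)/1700 = 6.03294
V̂(ȳ_st) = Σ W_h² s_h²/n_h, with W_h = N_h/N and N = 1700:
  stratum East: (520/1700)²·2.1²/47 = 0.00877909
  stratum Central: (340/1700)²·1.0²/53 = 0.000754717
  stratum West: (840/1700)²·1.2²/139 = 0.00252935
V̂(ȳ_st) = 0.0120632
SE(ȳ_st) = √0.0120632 = 0.109832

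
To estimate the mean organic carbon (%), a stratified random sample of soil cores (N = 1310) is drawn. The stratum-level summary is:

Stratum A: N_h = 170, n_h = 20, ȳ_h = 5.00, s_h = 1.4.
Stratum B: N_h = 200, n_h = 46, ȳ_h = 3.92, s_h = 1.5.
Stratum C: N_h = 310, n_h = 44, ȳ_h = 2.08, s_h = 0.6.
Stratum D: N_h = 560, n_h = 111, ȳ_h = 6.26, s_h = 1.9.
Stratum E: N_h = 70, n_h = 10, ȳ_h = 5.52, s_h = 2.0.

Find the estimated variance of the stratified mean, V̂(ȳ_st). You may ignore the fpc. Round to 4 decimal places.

V̂(ȳ_st) ≈ 0.0103

V̂(ȳ_st) = Σ W_h² s_h²/n_h, with W_h = N_h/N and N = 1310:
  stratum A: (170/1310)²·1.4²/20 = 0.00165037
  stratum B: (200/1310)²·1.5²/46 = 0.0011401
  stratum C: (310/1310)²·0.6²/44 = 0.000458174
  stratum D: (560/1310)²·1.9²/111 = 0.00594316
  stratum E: (70/1310)²·2.0²/10 = 0.00114212
V̂(ȳ_st) = 0.0103339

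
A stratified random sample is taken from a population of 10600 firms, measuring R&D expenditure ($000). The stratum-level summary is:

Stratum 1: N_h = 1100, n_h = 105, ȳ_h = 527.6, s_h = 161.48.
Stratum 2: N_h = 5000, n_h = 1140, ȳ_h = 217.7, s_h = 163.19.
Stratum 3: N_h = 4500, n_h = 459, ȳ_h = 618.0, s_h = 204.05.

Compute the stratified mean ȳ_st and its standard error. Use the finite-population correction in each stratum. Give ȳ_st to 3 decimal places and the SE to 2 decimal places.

ȳ_st = Σ W_h ȳ_h = (1100·527.6 + 5000·217.7 + 4500·618.0)/10600 = 419.79811
V̂(ȳ_st) = Σ W_h² (1 − n_h/N_h) s_h²/n_h, with W_h = N_h/N and N = 10600:
  stratum 1: (1100/10600)²·(1 − 105/1100)·161.48²/105 = 2.41909
  stratum 2: (5000/10600)²·(1 − 1140/5000)·163.19²/1140 = 4.01262
  stratum 3: (4500/10600)²·(1 − 459/4500)·204.05²/459 = 14.6808
V̂(ȳ_st) = 21.1125
SE(ȳ_st) = √21.1125 = 4.59484

ȳ_st ≈ 419.798, SE ≈ 4.59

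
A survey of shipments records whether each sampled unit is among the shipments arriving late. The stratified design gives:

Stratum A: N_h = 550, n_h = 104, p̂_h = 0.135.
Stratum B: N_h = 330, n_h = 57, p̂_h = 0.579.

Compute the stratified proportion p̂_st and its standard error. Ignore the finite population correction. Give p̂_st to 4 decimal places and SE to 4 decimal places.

p̂_st ≈ 0.3015, SE ≈ 0.0325

N = 880; stratum weights W_h = N_h/N.
p̂_st = Σ W_h p̂_h = (550·0.135 + 330·0.579)/880 = 0.30150
V̂(p̂_st) = Σ W_h² p̂_h(1−p̂_h)/(n_h−1):
  stratum A: (550/880)²·0.135·0.865/103 = 0.000442866
  stratum B: (330/880)²·0.579·0.421/56 = 0.000612118
V̂(p̂_st) = 0.00105498; SE = √V̂ = 0.0324805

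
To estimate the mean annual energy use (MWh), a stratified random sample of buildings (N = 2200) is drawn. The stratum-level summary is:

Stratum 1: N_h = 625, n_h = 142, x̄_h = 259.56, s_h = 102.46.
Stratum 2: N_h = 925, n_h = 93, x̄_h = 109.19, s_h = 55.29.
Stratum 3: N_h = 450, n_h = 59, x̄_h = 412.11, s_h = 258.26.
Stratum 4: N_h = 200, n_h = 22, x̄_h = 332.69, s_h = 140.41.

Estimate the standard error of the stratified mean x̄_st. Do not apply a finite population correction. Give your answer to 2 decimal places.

V̂(x̄_st) = Σ W_h² s_h²/n_h, with W_h = N_h/N and N = 2200:
  stratum 1: (625/2200)²·102.46²/142 = 5.96671
  stratum 2: (925/2200)²·55.29²/93 = 5.81097
  stratum 3: (450/2200)²·258.26²/59 = 47.2979
  stratum 4: (200/2200)²·140.41²/22 = 7.40607
V̂(x̄_st) = 66.4817
SE(x̄_st) = √66.4817 = 8.15363

SE(x̄_st) ≈ 8.15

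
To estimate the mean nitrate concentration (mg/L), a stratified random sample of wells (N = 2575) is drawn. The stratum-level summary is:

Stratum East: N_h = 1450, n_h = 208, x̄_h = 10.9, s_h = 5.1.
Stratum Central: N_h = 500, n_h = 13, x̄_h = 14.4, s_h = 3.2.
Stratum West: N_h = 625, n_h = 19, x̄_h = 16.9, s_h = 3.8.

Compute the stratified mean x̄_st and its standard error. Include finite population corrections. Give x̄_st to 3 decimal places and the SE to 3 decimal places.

x̄_st = Σ W_h x̄_h = (1450·10.9 + 500·14.4 + 625·16.9)/2575 = 13.03592
V̂(x̄_st) = Σ W_h² (1 − n_h/N_h) s_h²/n_h, with W_h = N_h/N and N = 2575:
  stratum East: (1450/2575)²·(1 − 208/1450)·5.1²/208 = 0.0339635
  stratum Central: (500/2575)²·(1 − 13/500)·3.2²/13 = 0.0289268
  stratum West: (625/2575)²·(1 − 19/625)·3.8²/19 = 0.0434122
V̂(x̄_st) = 0.106303
SE(x̄_st) = √0.106303 = 0.326041

x̄_st ≈ 13.036, SE ≈ 0.326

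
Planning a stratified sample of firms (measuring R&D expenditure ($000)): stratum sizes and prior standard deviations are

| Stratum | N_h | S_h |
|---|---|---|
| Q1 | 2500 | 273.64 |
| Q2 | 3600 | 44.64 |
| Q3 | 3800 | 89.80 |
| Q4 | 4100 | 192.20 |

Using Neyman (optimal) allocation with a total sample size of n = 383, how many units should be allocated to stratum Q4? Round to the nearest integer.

Neyman allocation: n_h = n · N_h S_h / Σ N_i S_i, with n = 383.
  stratum Q1: N_h·S_h = 2500·273.64 = 684100.00
  stratum Q2: N_h·S_h = 3600·44.64 = 160704.00
  stratum Q3: N_h·S_h = 3800·89.80 = 341240.00
  stratum Q4: N_h·S_h = 4100·192.20 = 788020.00
Σ N_h S_h = 1974064.00
n for stratum Q4 = 383·788020.00/1974064.00 = 152.888 → 153

153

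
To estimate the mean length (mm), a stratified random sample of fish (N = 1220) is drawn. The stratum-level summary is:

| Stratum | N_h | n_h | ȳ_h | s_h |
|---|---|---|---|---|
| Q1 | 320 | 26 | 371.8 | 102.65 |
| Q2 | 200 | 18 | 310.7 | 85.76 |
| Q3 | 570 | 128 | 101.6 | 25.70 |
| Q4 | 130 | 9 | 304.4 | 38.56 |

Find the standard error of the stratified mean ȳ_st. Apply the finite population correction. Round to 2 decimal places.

SE(ȳ_st) ≈ 6.18

V̂(ȳ_st) = Σ W_h² (1 − n_h/N_h) s_h²/n_h, with W_h = N_h/N and N = 1220:
  stratum Q1: (320/1220)²·(1 − 26/320)·102.65²/26 = 25.6166
  stratum Q2: (200/1220)²·(1 − 18/200)·85.76²/18 = 9.99261
  stratum Q3: (570/1220)²·(1 − 128/570)·25.70²/128 = 0.873441
  stratum Q4: (130/1220)²·(1 − 9/130)·38.56²/9 = 1.74599
V̂(ȳ_st) = 38.2287
SE(ȳ_st) = √38.2287 = 6.18293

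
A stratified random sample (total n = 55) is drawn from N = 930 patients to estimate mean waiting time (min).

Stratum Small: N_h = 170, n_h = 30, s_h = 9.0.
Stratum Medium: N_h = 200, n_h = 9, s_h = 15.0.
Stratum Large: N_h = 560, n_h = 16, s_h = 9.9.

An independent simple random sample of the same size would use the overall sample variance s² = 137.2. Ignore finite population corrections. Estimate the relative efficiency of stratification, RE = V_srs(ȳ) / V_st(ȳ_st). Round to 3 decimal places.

RE ≈ 0.719

V̂(ȳ_st) = Σ W_h² s_h²/n_h, with W_h = N_h/N and N = 930:
  stratum Small: (170/930)²·9.0²/30 = 0.0902185
  stratum Medium: (200/930)²·15.0²/9 = 1.1562
  stratum Large: (560/930)²·9.9²/16 = 2.22106
V_st = 3.46748
V_srs = s²/n = 137.2/55 = 2.49455
Relative efficiency = V_srs / V_st = 2.49455/3.46748 = 0.7194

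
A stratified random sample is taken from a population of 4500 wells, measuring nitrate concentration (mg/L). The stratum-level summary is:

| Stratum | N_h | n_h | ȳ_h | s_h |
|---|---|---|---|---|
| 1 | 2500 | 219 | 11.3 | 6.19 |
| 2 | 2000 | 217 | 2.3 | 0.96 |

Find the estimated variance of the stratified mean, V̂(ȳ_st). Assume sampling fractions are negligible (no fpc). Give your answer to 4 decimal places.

V̂(ȳ_st) = Σ W_h² s_h²/n_h, with W_h = N_h/N and N = 4500:
  stratum 1: (2500/4500)²·6.19²/219 = 0.0539998
  stratum 2: (2000/4500)²·0.96²/217 = 0.000838914
V̂(ȳ_st) = 0.0548387

V̂(ȳ_st) ≈ 0.0548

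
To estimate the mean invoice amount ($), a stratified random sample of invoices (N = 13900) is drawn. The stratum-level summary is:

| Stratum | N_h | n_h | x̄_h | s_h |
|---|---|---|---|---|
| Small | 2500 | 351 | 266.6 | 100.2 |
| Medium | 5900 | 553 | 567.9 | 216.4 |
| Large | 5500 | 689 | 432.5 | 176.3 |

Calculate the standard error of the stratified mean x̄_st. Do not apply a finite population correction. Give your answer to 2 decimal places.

SE(x̄_st) ≈ 4.82

V̂(x̄_st) = Σ W_h² s_h²/n_h, with W_h = N_h/N and N = 13900:
  stratum Small: (2500/13900)²·100.2²/351 = 0.925292
  stratum Medium: (5900/13900)²·216.4²/553 = 15.2568
  stratum Large: (5500/13900)²·176.3²/689 = 7.06287
V̂(x̄_st) = 23.245
SE(x̄_st) = √23.245 = 4.8213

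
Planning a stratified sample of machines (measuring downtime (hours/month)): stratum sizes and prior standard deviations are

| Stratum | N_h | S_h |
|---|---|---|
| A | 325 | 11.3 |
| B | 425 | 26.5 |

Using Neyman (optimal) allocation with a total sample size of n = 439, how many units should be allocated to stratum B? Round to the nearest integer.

331

Neyman allocation: n_h = n · N_h S_h / Σ N_i S_i, with n = 439.
  stratum A: N_h·S_h = 325·11.3 = 3672.50
  stratum B: N_h·S_h = 425·26.5 = 11262.50
Σ N_h S_h = 14935.00
n for stratum B = 439·11262.50/14935.00 = 331.050 → 331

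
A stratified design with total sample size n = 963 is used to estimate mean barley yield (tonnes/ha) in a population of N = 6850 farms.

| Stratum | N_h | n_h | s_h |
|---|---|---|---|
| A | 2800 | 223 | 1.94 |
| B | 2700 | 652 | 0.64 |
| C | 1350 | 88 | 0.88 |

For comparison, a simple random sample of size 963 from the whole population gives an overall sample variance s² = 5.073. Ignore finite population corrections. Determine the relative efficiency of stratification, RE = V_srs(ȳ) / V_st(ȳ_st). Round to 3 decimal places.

RE ≈ 1.616

V̂(ȳ_st) = Σ W_h² s_h²/n_h, with W_h = N_h/N and N = 6850:
  stratum A: (2800/6850)²·1.94²/223 = 0.0028199
  stratum B: (2700/6850)²·0.64²/652 = 9.7602e-05
  stratum C: (1350/6850)²·0.88²/88 = 0.000341798
V_st = 0.0032593
V_srs = s²/n = 5.073/963 = 0.00526791
Relative efficiency = V_srs / V_st = 0.00526791/0.0032593 = 1.6163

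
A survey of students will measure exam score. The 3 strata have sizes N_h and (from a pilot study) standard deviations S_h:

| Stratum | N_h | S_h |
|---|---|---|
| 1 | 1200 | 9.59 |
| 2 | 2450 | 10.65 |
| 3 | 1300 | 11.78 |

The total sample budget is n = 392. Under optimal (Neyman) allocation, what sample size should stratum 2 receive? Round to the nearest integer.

193

Neyman allocation: n_h = n · N_h S_h / Σ N_i S_i, with n = 392.
  stratum 1: N_h·S_h = 1200·9.59 = 11508.00
  stratum 2: N_h·S_h = 2450·10.65 = 26092.50
  stratum 3: N_h·S_h = 1300·11.78 = 15314.00
Σ N_h S_h = 52914.50
n for stratum 2 = 392·26092.50/52914.50 = 193.298 → 193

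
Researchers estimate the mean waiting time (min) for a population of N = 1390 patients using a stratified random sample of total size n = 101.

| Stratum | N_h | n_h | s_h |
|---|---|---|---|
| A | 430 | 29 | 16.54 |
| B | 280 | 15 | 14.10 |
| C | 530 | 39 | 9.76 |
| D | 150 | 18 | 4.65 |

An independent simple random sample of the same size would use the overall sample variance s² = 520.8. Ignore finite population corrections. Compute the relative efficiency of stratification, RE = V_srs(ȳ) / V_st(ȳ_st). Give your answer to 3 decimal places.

V̂(ȳ_st) = Σ W_h² s_h²/n_h, with W_h = N_h/N and N = 1390:
  stratum A: (430/1390)²·16.54²/29 = 0.902777
  stratum B: (280/1390)²·14.10²/15 = 0.537816
  stratum C: (530/1390)²·9.76²/39 = 0.355105
  stratum D: (150/1390)²·4.65²/18 = 0.013989
V_st = 1.80969
V_srs = s²/n = 520.8/101 = 5.15644
Relative efficiency = V_srs / V_st = 5.15644/1.80969 = 2.8494

RE ≈ 2.849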